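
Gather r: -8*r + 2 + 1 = 3 - 8*r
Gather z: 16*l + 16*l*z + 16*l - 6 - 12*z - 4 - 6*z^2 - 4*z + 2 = 32*l - 6*z^2 + z*(16*l - 16) - 8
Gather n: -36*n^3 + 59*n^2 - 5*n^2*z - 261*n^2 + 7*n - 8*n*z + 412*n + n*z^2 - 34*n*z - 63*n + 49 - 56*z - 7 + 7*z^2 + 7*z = -36*n^3 + n^2*(-5*z - 202) + n*(z^2 - 42*z + 356) + 7*z^2 - 49*z + 42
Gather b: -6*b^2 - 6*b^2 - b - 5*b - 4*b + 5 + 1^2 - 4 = -12*b^2 - 10*b + 2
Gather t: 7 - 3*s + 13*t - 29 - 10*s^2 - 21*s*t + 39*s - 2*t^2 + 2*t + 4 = -10*s^2 + 36*s - 2*t^2 + t*(15 - 21*s) - 18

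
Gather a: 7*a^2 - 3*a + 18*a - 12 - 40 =7*a^2 + 15*a - 52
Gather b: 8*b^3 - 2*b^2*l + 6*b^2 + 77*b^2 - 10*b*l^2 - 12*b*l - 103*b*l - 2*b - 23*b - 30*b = 8*b^3 + b^2*(83 - 2*l) + b*(-10*l^2 - 115*l - 55)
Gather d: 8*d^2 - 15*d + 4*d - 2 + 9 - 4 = 8*d^2 - 11*d + 3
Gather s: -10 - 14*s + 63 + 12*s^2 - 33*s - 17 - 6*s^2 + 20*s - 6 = 6*s^2 - 27*s + 30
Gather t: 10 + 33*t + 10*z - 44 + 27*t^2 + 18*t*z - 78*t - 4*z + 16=27*t^2 + t*(18*z - 45) + 6*z - 18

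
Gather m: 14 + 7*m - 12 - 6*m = m + 2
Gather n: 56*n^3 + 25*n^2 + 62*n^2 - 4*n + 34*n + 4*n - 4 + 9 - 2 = 56*n^3 + 87*n^2 + 34*n + 3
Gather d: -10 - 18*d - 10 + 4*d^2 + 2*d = 4*d^2 - 16*d - 20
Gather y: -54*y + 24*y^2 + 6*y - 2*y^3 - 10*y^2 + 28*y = -2*y^3 + 14*y^2 - 20*y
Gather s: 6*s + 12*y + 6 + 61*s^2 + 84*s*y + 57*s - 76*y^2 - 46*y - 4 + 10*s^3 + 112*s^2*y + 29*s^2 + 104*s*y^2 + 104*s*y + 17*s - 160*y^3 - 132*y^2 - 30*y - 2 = 10*s^3 + s^2*(112*y + 90) + s*(104*y^2 + 188*y + 80) - 160*y^3 - 208*y^2 - 64*y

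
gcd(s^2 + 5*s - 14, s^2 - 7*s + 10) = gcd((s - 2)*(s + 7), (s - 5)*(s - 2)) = s - 2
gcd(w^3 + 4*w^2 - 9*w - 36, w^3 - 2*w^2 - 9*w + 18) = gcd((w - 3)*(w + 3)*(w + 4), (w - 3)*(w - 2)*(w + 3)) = w^2 - 9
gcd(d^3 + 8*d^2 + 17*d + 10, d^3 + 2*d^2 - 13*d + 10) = d + 5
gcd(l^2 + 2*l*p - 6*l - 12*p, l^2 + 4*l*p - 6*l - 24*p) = l - 6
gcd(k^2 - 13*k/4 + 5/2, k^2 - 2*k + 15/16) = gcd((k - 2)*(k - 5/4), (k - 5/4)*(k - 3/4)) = k - 5/4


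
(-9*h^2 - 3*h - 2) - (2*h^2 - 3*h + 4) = -11*h^2 - 6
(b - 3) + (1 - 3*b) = -2*b - 2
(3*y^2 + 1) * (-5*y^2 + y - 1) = -15*y^4 + 3*y^3 - 8*y^2 + y - 1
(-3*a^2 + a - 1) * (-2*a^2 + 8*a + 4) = 6*a^4 - 26*a^3 - 2*a^2 - 4*a - 4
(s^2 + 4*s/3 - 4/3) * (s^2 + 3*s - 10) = s^4 + 13*s^3/3 - 22*s^2/3 - 52*s/3 + 40/3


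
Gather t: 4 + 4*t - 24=4*t - 20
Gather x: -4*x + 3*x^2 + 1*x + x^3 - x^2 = x^3 + 2*x^2 - 3*x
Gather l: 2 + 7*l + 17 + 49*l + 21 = 56*l + 40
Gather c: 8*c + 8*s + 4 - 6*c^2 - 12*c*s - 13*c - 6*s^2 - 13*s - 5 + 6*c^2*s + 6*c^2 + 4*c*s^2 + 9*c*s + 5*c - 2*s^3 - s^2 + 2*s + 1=6*c^2*s + c*(4*s^2 - 3*s) - 2*s^3 - 7*s^2 - 3*s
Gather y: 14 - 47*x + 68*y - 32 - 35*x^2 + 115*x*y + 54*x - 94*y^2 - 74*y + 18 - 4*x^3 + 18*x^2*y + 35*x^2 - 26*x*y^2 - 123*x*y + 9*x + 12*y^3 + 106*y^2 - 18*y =-4*x^3 + 16*x + 12*y^3 + y^2*(12 - 26*x) + y*(18*x^2 - 8*x - 24)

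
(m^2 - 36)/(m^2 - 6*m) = (m + 6)/m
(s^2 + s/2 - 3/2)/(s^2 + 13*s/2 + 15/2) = (s - 1)/(s + 5)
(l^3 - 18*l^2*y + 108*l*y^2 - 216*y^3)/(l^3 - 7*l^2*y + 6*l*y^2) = (-l^2 + 12*l*y - 36*y^2)/(l*(-l + y))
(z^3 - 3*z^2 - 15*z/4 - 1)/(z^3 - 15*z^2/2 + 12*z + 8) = (z + 1/2)/(z - 4)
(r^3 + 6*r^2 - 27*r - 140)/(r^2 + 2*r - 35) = r + 4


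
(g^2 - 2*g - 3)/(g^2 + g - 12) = (g + 1)/(g + 4)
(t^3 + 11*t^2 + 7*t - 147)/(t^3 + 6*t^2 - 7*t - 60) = (t^2 + 14*t + 49)/(t^2 + 9*t + 20)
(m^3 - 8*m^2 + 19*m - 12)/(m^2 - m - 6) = (m^2 - 5*m + 4)/(m + 2)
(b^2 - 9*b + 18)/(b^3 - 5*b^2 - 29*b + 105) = (b - 6)/(b^2 - 2*b - 35)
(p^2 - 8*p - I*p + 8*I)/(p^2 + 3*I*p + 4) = (p - 8)/(p + 4*I)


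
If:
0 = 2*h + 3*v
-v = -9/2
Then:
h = -27/4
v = 9/2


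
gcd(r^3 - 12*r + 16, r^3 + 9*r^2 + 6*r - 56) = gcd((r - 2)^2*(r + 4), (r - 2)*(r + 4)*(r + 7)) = r^2 + 2*r - 8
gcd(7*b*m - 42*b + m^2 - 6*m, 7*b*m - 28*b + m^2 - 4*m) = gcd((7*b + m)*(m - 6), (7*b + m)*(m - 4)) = 7*b + m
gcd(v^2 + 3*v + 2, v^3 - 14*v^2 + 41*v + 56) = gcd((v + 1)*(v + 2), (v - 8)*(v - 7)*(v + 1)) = v + 1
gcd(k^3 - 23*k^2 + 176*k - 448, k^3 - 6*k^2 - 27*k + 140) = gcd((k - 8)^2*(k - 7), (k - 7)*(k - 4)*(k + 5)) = k - 7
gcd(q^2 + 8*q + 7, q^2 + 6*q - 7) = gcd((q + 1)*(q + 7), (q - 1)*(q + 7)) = q + 7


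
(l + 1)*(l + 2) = l^2 + 3*l + 2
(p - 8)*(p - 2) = p^2 - 10*p + 16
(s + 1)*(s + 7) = s^2 + 8*s + 7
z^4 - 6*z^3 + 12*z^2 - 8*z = z*(z - 2)^3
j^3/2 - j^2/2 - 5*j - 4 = (j/2 + 1/2)*(j - 4)*(j + 2)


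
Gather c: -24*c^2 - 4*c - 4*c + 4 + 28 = -24*c^2 - 8*c + 32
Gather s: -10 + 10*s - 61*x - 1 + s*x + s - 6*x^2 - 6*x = s*(x + 11) - 6*x^2 - 67*x - 11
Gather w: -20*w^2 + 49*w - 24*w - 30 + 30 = -20*w^2 + 25*w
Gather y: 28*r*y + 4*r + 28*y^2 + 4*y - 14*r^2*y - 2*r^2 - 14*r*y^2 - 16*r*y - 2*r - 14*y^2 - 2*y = -2*r^2 + 2*r + y^2*(14 - 14*r) + y*(-14*r^2 + 12*r + 2)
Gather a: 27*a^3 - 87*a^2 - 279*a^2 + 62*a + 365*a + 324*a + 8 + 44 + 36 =27*a^3 - 366*a^2 + 751*a + 88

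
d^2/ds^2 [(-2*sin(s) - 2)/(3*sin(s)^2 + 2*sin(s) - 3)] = 2*(9*sin(s)^5 + 30*sin(s)^4 + 54*sin(s)^3 - 8*sin(s)^2 - 75*sin(s) - 38)/(2*sin(s) - 3*cos(s)^2)^3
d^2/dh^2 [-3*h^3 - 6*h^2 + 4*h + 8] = -18*h - 12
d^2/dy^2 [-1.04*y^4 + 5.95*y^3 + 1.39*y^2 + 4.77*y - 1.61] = -12.48*y^2 + 35.7*y + 2.78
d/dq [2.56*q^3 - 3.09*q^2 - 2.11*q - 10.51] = 7.68*q^2 - 6.18*q - 2.11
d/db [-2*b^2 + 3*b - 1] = 3 - 4*b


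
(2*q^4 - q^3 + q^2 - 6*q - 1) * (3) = 6*q^4 - 3*q^3 + 3*q^2 - 18*q - 3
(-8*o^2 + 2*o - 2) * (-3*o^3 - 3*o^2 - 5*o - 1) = 24*o^5 + 18*o^4 + 40*o^3 + 4*o^2 + 8*o + 2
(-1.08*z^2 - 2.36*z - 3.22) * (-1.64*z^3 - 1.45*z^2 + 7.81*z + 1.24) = 1.7712*z^5 + 5.4364*z^4 + 0.267999999999999*z^3 - 15.1018*z^2 - 28.0746*z - 3.9928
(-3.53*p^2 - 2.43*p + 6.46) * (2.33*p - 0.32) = -8.2249*p^3 - 4.5323*p^2 + 15.8294*p - 2.0672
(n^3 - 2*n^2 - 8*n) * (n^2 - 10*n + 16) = n^5 - 12*n^4 + 28*n^3 + 48*n^2 - 128*n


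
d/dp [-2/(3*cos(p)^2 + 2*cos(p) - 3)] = -4*(3*cos(p) + 1)*sin(p)/(3*sin(p)^2 - 2*cos(p))^2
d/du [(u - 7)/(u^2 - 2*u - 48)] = (u^2 - 2*u - 2*(u - 7)*(u - 1) - 48)/(-u^2 + 2*u + 48)^2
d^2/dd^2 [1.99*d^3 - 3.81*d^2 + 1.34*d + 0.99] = 11.94*d - 7.62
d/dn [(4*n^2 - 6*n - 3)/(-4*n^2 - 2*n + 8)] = (-16*n^2 + 20*n - 27)/(2*(4*n^4 + 4*n^3 - 15*n^2 - 8*n + 16))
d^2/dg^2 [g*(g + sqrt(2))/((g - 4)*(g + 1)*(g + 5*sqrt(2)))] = 2*(g^6 + 3*sqrt(2)*g^5 + 42*g^4 + 36*sqrt(2)*g^4 + 108*g^3 + 178*sqrt(2)*g^3 - 180*sqrt(2)*g^2 + 840*g^2 - 360*g + 600*sqrt(2)*g - 600*sqrt(2) + 640)/(g^9 - 9*g^8 + 15*sqrt(2)*g^8 - 135*sqrt(2)*g^7 + 165*g^7 - 1305*g^6 + 475*sqrt(2)*g^6 - 1575*sqrt(2)*g^5 + 2190*g^5 + 2850*sqrt(2)*g^4 + 6606*g^4 - 9064*g^3 + 9090*sqrt(2)*g^3 - 15960*sqrt(2)*g^2 - 21600*g^2 - 36000*sqrt(2)*g - 9600*g - 16000*sqrt(2))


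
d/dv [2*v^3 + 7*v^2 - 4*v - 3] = 6*v^2 + 14*v - 4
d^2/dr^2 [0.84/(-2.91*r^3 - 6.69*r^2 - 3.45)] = (-0.84*r^2*(8.73*r + 13.38)*(17.46*r + 26.76) + (14.6664*r + 11.2392)*(2.91*r^3 + 6.69*r^2 + 3.45))/(2.91*r^3 + 6.69*r^2 + 3.45)^3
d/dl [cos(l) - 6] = -sin(l)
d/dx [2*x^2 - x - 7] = 4*x - 1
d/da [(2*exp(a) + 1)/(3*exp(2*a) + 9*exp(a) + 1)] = (-6*exp(2*a) - 6*exp(a) - 7)*exp(a)/(9*exp(4*a) + 54*exp(3*a) + 87*exp(2*a) + 18*exp(a) + 1)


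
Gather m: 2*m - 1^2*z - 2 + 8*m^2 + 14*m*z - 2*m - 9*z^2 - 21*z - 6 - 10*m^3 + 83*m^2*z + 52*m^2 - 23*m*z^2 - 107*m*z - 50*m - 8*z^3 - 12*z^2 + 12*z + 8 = -10*m^3 + m^2*(83*z + 60) + m*(-23*z^2 - 93*z - 50) - 8*z^3 - 21*z^2 - 10*z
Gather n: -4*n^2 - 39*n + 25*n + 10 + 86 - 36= -4*n^2 - 14*n + 60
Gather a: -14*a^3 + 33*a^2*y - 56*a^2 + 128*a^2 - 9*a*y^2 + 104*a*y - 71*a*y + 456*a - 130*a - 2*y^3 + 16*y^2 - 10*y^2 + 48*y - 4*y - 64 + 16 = -14*a^3 + a^2*(33*y + 72) + a*(-9*y^2 + 33*y + 326) - 2*y^3 + 6*y^2 + 44*y - 48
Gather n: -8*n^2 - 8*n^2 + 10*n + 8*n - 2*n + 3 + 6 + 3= -16*n^2 + 16*n + 12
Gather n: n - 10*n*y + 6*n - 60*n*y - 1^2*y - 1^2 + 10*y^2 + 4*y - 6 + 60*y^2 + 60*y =n*(7 - 70*y) + 70*y^2 + 63*y - 7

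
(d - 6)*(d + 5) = d^2 - d - 30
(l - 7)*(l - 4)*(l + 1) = l^3 - 10*l^2 + 17*l + 28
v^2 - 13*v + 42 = (v - 7)*(v - 6)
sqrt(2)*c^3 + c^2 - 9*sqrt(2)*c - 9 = (c - 3)*(c + 3)*(sqrt(2)*c + 1)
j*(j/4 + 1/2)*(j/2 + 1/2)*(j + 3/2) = j^4/8 + 9*j^3/16 + 13*j^2/16 + 3*j/8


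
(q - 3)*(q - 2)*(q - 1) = q^3 - 6*q^2 + 11*q - 6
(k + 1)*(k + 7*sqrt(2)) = k^2 + k + 7*sqrt(2)*k + 7*sqrt(2)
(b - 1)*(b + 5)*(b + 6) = b^3 + 10*b^2 + 19*b - 30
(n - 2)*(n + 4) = n^2 + 2*n - 8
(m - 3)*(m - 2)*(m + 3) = m^3 - 2*m^2 - 9*m + 18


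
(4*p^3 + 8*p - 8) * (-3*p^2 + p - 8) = -12*p^5 + 4*p^4 - 56*p^3 + 32*p^2 - 72*p + 64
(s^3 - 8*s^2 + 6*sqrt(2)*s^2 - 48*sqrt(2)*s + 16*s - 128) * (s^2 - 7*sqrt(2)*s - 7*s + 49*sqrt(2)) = s^5 - 15*s^4 - sqrt(2)*s^4 - 12*s^3 + 15*sqrt(2)*s^3 - 168*sqrt(2)*s^2 + 1020*s^2 - 3808*s + 1680*sqrt(2)*s - 6272*sqrt(2)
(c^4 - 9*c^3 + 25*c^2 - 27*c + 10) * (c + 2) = c^5 - 7*c^4 + 7*c^3 + 23*c^2 - 44*c + 20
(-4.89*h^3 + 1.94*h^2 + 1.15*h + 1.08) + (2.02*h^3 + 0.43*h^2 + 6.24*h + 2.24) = -2.87*h^3 + 2.37*h^2 + 7.39*h + 3.32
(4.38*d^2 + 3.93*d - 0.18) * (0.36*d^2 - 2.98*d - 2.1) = 1.5768*d^4 - 11.6376*d^3 - 20.9742*d^2 - 7.7166*d + 0.378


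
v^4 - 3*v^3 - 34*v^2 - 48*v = v*(v - 8)*(v + 2)*(v + 3)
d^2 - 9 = (d - 3)*(d + 3)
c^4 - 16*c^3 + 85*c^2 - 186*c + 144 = (c - 8)*(c - 3)^2*(c - 2)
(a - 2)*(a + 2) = a^2 - 4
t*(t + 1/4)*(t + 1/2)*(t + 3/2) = t^4 + 9*t^3/4 + 5*t^2/4 + 3*t/16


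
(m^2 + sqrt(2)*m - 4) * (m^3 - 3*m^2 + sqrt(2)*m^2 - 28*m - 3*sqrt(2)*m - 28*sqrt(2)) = m^5 - 3*m^4 + 2*sqrt(2)*m^4 - 30*m^3 - 6*sqrt(2)*m^3 - 60*sqrt(2)*m^2 + 6*m^2 + 12*sqrt(2)*m + 56*m + 112*sqrt(2)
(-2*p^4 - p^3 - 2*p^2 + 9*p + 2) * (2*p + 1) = -4*p^5 - 4*p^4 - 5*p^3 + 16*p^2 + 13*p + 2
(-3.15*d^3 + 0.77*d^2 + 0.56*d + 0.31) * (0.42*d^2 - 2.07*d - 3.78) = -1.323*d^5 + 6.8439*d^4 + 10.5483*d^3 - 3.9396*d^2 - 2.7585*d - 1.1718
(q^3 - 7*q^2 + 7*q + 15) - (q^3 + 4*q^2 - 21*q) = -11*q^2 + 28*q + 15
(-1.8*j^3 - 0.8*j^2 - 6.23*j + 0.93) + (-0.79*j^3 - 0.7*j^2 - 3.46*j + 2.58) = -2.59*j^3 - 1.5*j^2 - 9.69*j + 3.51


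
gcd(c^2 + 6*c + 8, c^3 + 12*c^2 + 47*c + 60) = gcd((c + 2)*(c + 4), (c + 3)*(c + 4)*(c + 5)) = c + 4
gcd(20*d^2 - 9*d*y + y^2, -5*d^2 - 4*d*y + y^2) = -5*d + y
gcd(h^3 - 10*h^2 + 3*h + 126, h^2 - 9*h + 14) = h - 7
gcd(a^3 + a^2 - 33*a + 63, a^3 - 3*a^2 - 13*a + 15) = 1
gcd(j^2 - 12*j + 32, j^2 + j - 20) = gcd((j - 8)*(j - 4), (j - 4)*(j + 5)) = j - 4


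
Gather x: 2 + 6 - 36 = -28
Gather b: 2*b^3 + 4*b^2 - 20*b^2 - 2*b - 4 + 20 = 2*b^3 - 16*b^2 - 2*b + 16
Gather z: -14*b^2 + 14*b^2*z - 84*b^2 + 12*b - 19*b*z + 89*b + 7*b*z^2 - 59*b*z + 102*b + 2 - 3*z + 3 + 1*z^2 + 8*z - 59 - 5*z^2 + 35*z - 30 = -98*b^2 + 203*b + z^2*(7*b - 4) + z*(14*b^2 - 78*b + 40) - 84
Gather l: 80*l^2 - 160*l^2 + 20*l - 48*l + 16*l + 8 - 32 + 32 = -80*l^2 - 12*l + 8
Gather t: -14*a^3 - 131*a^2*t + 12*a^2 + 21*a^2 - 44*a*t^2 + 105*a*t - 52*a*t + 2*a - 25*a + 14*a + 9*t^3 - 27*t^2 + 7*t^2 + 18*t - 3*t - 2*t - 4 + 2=-14*a^3 + 33*a^2 - 9*a + 9*t^3 + t^2*(-44*a - 20) + t*(-131*a^2 + 53*a + 13) - 2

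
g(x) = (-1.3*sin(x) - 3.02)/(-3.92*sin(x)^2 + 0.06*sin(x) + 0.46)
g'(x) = (7.84*sin(x)*cos(x) - 0.06*cos(x))*(-1.3*sin(x) - 3.02)/(-3.92*sin(x)^2 + 0.06*sin(x) + 0.46)^2 - 1.3*cos(x)/(-3.92*sin(x)^2 + 0.06*sin(x) + 0.46) = (-23.6768*sin(x) + 2.548*cos(2*x) - 2.9648)*cos(x)/(-3.92*sin(x)^2 + 0.06*sin(x) + 0.46)^2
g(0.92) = 2.05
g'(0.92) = -3.50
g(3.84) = 1.82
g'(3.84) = -6.76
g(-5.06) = 1.44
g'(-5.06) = -1.06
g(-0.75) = 1.52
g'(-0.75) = 4.97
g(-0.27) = -16.19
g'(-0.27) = 195.73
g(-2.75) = 18.85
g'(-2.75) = -406.06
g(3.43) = -21.06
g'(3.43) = -357.65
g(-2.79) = 100.47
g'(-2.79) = -10216.15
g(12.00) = 3.31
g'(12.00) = 18.59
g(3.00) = -8.21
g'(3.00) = 25.07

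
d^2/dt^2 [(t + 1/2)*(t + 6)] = 2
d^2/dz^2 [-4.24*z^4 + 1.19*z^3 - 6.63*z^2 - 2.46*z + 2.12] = -50.88*z^2 + 7.14*z - 13.26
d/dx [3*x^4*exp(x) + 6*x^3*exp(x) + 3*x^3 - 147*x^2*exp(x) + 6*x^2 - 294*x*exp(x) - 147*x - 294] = 3*x^4*exp(x) + 18*x^3*exp(x) - 129*x^2*exp(x) + 9*x^2 - 588*x*exp(x) + 12*x - 294*exp(x) - 147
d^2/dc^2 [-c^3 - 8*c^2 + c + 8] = -6*c - 16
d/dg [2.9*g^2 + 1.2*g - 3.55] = 5.8*g + 1.2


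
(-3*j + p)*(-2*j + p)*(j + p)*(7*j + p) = 42*j^4 + 13*j^3*p - 27*j^2*p^2 + 3*j*p^3 + p^4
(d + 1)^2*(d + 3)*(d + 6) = d^4 + 11*d^3 + 37*d^2 + 45*d + 18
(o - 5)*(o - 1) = o^2 - 6*o + 5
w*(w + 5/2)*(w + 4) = w^3 + 13*w^2/2 + 10*w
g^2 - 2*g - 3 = (g - 3)*(g + 1)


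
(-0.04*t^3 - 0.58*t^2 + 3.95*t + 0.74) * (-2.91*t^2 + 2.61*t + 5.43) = 0.1164*t^5 + 1.5834*t^4 - 13.2255*t^3 + 5.0067*t^2 + 23.3799*t + 4.0182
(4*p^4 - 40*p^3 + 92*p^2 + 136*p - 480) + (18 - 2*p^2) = 4*p^4 - 40*p^3 + 90*p^2 + 136*p - 462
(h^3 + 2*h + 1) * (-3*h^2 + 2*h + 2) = -3*h^5 + 2*h^4 - 4*h^3 + h^2 + 6*h + 2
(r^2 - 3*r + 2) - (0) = r^2 - 3*r + 2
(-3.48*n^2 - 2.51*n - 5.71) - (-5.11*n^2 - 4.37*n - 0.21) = 1.63*n^2 + 1.86*n - 5.5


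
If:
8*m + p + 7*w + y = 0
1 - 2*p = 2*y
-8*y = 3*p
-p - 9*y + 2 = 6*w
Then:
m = -101/160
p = 4/5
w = 13/20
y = -3/10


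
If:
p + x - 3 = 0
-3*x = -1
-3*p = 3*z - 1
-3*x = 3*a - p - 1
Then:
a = 8/9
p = 8/3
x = 1/3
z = -7/3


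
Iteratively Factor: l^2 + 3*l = (l)*(l + 3)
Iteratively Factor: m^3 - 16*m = (m - 4)*(m^2 + 4*m) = m*(m - 4)*(m + 4)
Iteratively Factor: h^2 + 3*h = (h)*(h + 3)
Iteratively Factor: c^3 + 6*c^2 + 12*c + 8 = (c + 2)*(c^2 + 4*c + 4) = (c + 2)^2*(c + 2)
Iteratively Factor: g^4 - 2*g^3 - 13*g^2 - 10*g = (g + 2)*(g^3 - 4*g^2 - 5*g) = (g - 5)*(g + 2)*(g^2 + g) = (g - 5)*(g + 1)*(g + 2)*(g)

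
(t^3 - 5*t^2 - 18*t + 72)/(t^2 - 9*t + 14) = (t^3 - 5*t^2 - 18*t + 72)/(t^2 - 9*t + 14)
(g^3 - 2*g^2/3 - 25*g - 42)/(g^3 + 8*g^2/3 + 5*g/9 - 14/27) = 9*(g^2 - 3*g - 18)/(9*g^2 + 3*g - 2)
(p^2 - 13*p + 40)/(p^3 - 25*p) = (p - 8)/(p*(p + 5))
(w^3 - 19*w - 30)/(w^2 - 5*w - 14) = (w^2 - 2*w - 15)/(w - 7)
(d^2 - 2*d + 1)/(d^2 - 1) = (d - 1)/(d + 1)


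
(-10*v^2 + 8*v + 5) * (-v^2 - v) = 10*v^4 + 2*v^3 - 13*v^2 - 5*v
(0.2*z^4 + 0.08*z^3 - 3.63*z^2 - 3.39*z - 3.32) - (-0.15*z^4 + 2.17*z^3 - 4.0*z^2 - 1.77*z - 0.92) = 0.35*z^4 - 2.09*z^3 + 0.37*z^2 - 1.62*z - 2.4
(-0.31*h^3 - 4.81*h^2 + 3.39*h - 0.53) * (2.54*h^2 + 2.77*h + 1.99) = -0.7874*h^5 - 13.0761*h^4 - 5.33*h^3 - 1.5278*h^2 + 5.278*h - 1.0547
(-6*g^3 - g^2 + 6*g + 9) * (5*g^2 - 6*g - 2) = -30*g^5 + 31*g^4 + 48*g^3 + 11*g^2 - 66*g - 18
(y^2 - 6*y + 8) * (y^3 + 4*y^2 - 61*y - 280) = y^5 - 2*y^4 - 77*y^3 + 118*y^2 + 1192*y - 2240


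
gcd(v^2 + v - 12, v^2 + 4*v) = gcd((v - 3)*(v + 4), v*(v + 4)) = v + 4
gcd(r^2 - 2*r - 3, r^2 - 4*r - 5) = r + 1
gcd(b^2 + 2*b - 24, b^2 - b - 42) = b + 6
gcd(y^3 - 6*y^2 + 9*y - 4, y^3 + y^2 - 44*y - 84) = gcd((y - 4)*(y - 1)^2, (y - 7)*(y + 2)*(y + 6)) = 1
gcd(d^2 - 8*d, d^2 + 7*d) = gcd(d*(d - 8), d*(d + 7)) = d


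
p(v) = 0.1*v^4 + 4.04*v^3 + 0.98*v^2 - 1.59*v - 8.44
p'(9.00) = 1289.37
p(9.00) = 3657.89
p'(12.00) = 2458.41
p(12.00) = 9168.32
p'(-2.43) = 59.48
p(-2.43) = -53.27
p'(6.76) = 689.08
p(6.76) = 1482.44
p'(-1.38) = 17.74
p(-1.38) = -14.63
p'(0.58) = 3.70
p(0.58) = -8.23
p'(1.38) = 25.25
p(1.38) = 2.21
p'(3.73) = 195.10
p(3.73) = 228.28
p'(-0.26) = -1.29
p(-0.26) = -8.03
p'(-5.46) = 283.92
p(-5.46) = -539.27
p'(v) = 0.4*v^3 + 12.12*v^2 + 1.96*v - 1.59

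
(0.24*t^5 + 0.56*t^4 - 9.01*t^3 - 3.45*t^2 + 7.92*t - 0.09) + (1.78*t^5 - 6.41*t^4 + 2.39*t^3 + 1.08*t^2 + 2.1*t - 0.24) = 2.02*t^5 - 5.85*t^4 - 6.62*t^3 - 2.37*t^2 + 10.02*t - 0.33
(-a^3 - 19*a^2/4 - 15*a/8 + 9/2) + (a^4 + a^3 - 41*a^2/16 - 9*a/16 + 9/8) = a^4 - 117*a^2/16 - 39*a/16 + 45/8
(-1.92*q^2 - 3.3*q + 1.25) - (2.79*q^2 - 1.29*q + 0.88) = -4.71*q^2 - 2.01*q + 0.37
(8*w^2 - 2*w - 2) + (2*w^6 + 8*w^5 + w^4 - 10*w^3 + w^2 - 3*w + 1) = 2*w^6 + 8*w^5 + w^4 - 10*w^3 + 9*w^2 - 5*w - 1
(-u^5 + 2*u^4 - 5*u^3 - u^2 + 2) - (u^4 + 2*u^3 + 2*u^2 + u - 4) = -u^5 + u^4 - 7*u^3 - 3*u^2 - u + 6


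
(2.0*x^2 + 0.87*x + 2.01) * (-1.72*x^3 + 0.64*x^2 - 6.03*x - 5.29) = -3.44*x^5 - 0.2164*x^4 - 14.9604*x^3 - 14.5397*x^2 - 16.7226*x - 10.6329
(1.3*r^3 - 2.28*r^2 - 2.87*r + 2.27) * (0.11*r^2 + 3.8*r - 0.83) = 0.143*r^5 + 4.6892*r^4 - 10.0587*r^3 - 8.7639*r^2 + 11.0081*r - 1.8841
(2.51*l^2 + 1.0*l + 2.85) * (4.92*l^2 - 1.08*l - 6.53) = 12.3492*l^4 + 2.2092*l^3 - 3.4483*l^2 - 9.608*l - 18.6105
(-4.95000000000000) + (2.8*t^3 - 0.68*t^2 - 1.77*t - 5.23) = 2.8*t^3 - 0.68*t^2 - 1.77*t - 10.18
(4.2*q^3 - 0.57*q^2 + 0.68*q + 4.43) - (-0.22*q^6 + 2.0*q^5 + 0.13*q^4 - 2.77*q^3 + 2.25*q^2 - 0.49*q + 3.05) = 0.22*q^6 - 2.0*q^5 - 0.13*q^4 + 6.97*q^3 - 2.82*q^2 + 1.17*q + 1.38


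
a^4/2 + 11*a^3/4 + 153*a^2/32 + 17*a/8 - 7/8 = (a/2 + 1)*(a - 1/4)*(a + 7/4)*(a + 2)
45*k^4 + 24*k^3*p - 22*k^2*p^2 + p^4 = (-3*k + p)^2*(k + p)*(5*k + p)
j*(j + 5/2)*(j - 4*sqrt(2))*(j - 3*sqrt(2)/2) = j^4 - 11*sqrt(2)*j^3/2 + 5*j^3/2 - 55*sqrt(2)*j^2/4 + 12*j^2 + 30*j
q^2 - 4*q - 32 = (q - 8)*(q + 4)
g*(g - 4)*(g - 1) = g^3 - 5*g^2 + 4*g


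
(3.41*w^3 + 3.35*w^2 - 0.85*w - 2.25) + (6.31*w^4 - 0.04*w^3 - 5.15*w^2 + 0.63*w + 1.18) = 6.31*w^4 + 3.37*w^3 - 1.8*w^2 - 0.22*w - 1.07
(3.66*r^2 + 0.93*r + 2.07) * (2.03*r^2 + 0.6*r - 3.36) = 7.4298*r^4 + 4.0839*r^3 - 7.5375*r^2 - 1.8828*r - 6.9552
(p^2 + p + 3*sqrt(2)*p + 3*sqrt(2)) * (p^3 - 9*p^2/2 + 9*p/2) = p^5 - 7*p^4/2 + 3*sqrt(2)*p^4 - 21*sqrt(2)*p^3/2 + 9*p^2/2 + 27*sqrt(2)*p/2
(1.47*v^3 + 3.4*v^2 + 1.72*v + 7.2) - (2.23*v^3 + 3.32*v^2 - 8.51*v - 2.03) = -0.76*v^3 + 0.0800000000000001*v^2 + 10.23*v + 9.23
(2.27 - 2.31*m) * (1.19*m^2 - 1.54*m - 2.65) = -2.7489*m^3 + 6.2587*m^2 + 2.6257*m - 6.0155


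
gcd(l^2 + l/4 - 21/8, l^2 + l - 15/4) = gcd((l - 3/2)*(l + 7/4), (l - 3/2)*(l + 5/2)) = l - 3/2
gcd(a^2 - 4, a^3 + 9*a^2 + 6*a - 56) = a - 2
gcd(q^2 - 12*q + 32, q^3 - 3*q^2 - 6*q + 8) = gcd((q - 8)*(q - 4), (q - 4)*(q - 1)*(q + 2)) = q - 4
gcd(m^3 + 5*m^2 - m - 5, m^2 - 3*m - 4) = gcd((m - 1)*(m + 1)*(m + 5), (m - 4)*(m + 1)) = m + 1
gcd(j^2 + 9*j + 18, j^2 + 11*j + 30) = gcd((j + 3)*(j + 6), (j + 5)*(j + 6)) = j + 6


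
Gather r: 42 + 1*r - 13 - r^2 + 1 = -r^2 + r + 30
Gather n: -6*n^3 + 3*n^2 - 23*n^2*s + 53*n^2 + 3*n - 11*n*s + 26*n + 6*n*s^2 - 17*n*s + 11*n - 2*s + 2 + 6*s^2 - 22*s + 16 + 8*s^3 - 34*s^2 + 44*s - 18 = -6*n^3 + n^2*(56 - 23*s) + n*(6*s^2 - 28*s + 40) + 8*s^3 - 28*s^2 + 20*s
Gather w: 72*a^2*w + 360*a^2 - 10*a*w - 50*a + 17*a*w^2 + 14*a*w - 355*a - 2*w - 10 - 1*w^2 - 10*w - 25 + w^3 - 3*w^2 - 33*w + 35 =360*a^2 - 405*a + w^3 + w^2*(17*a - 4) + w*(72*a^2 + 4*a - 45)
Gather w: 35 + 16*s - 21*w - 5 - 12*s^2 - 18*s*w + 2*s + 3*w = -12*s^2 + 18*s + w*(-18*s - 18) + 30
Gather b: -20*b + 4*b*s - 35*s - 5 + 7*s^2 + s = b*(4*s - 20) + 7*s^2 - 34*s - 5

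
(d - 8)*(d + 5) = d^2 - 3*d - 40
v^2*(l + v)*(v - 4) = l*v^3 - 4*l*v^2 + v^4 - 4*v^3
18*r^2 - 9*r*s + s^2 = (-6*r + s)*(-3*r + s)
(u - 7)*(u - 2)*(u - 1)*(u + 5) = u^4 - 5*u^3 - 27*u^2 + 101*u - 70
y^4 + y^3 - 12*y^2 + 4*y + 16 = (y - 2)^2*(y + 1)*(y + 4)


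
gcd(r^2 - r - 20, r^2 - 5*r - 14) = 1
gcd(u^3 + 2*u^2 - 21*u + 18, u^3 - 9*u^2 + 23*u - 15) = u^2 - 4*u + 3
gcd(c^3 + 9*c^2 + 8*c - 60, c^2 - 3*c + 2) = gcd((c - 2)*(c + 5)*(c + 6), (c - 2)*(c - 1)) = c - 2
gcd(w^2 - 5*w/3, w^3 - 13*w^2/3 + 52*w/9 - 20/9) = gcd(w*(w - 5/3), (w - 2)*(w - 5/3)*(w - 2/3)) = w - 5/3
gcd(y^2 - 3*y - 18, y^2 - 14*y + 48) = y - 6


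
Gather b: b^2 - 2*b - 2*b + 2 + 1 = b^2 - 4*b + 3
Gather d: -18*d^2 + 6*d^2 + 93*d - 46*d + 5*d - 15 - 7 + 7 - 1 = -12*d^2 + 52*d - 16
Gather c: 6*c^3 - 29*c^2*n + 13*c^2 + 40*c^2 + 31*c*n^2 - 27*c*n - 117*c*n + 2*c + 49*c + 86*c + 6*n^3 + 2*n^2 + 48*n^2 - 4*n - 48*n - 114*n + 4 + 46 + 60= 6*c^3 + c^2*(53 - 29*n) + c*(31*n^2 - 144*n + 137) + 6*n^3 + 50*n^2 - 166*n + 110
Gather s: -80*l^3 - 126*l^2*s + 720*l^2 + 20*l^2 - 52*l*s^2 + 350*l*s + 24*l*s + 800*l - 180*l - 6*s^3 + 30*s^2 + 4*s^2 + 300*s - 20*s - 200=-80*l^3 + 740*l^2 + 620*l - 6*s^3 + s^2*(34 - 52*l) + s*(-126*l^2 + 374*l + 280) - 200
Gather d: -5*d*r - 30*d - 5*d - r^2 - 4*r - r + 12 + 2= d*(-5*r - 35) - r^2 - 5*r + 14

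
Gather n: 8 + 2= 10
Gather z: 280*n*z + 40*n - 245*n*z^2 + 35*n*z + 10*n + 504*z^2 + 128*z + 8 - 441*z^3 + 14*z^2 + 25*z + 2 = 50*n - 441*z^3 + z^2*(518 - 245*n) + z*(315*n + 153) + 10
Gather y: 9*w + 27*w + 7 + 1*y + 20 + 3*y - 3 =36*w + 4*y + 24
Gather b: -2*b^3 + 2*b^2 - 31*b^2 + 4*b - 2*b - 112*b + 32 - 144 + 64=-2*b^3 - 29*b^2 - 110*b - 48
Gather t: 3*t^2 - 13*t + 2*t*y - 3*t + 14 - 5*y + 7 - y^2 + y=3*t^2 + t*(2*y - 16) - y^2 - 4*y + 21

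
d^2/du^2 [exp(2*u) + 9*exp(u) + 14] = (4*exp(u) + 9)*exp(u)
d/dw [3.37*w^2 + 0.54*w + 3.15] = 6.74*w + 0.54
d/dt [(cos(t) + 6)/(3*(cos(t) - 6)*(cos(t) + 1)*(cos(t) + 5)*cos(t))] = (3*cos(t)^4 + 24*cos(t)^3 - 31*cos(t)^2 - 372*cos(t) - 180)*sin(t)/(3*(cos(t) - 6)^2*(cos(t) + 1)^2*(cos(t) + 5)^2*cos(t)^2)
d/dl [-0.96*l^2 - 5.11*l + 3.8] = -1.92*l - 5.11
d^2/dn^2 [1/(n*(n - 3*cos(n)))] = (-3*n^2*(n - 3*cos(n))*cos(n) + 2*n^2*(3*sin(n) + 1)^2 + 2*n*(n - 3*cos(n))*(3*sin(n) + 1) + 2*(n - 3*cos(n))^2)/(n^3*(n - 3*cos(n))^3)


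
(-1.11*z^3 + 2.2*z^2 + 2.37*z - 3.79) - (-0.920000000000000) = -1.11*z^3 + 2.2*z^2 + 2.37*z - 2.87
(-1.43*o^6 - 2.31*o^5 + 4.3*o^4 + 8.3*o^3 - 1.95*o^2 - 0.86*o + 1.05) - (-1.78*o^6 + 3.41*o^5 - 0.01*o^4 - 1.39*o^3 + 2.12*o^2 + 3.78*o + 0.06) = 0.35*o^6 - 5.72*o^5 + 4.31*o^4 + 9.69*o^3 - 4.07*o^2 - 4.64*o + 0.99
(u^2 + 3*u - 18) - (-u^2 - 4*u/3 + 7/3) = 2*u^2 + 13*u/3 - 61/3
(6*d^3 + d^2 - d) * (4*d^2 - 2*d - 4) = 24*d^5 - 8*d^4 - 30*d^3 - 2*d^2 + 4*d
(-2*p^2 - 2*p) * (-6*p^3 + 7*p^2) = 12*p^5 - 2*p^4 - 14*p^3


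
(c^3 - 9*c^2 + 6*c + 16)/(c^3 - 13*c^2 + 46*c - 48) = (c + 1)/(c - 3)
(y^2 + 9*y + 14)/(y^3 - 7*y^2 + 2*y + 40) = (y + 7)/(y^2 - 9*y + 20)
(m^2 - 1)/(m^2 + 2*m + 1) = (m - 1)/(m + 1)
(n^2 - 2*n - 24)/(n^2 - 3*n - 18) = (n + 4)/(n + 3)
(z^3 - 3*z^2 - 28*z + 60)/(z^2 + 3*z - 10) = z - 6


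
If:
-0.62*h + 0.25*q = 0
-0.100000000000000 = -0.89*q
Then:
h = 0.05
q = 0.11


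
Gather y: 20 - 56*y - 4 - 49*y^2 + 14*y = -49*y^2 - 42*y + 16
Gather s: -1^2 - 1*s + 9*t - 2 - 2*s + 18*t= -3*s + 27*t - 3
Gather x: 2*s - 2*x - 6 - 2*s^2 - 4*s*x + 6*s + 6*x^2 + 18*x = -2*s^2 + 8*s + 6*x^2 + x*(16 - 4*s) - 6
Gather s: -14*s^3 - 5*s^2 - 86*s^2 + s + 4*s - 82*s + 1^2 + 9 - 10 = -14*s^3 - 91*s^2 - 77*s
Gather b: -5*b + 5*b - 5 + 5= 0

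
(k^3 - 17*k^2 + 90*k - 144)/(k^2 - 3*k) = k - 14 + 48/k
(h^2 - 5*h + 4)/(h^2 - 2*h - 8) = (h - 1)/(h + 2)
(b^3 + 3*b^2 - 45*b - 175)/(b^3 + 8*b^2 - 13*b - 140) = (b^2 - 2*b - 35)/(b^2 + 3*b - 28)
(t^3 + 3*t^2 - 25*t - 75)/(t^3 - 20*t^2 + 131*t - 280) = (t^2 + 8*t + 15)/(t^2 - 15*t + 56)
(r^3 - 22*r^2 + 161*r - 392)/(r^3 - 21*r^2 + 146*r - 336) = (r - 7)/(r - 6)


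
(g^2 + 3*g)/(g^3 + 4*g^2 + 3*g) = 1/(g + 1)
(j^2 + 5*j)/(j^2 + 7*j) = (j + 5)/(j + 7)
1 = 1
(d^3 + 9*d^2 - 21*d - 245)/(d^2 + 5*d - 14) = (d^2 + 2*d - 35)/(d - 2)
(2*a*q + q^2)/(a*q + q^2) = (2*a + q)/(a + q)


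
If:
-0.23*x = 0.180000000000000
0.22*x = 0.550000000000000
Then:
No Solution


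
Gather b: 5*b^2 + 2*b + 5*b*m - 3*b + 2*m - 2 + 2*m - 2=5*b^2 + b*(5*m - 1) + 4*m - 4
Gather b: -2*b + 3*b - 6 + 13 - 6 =b + 1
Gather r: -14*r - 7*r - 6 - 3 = -21*r - 9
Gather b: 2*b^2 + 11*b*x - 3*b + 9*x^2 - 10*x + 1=2*b^2 + b*(11*x - 3) + 9*x^2 - 10*x + 1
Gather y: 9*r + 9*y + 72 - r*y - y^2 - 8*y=9*r - y^2 + y*(1 - r) + 72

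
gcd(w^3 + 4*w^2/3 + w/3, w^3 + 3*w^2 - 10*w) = w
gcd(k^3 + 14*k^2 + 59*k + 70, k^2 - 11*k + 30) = 1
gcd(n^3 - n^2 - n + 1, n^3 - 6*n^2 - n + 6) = n^2 - 1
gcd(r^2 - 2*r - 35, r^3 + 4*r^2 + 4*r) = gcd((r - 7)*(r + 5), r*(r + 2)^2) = 1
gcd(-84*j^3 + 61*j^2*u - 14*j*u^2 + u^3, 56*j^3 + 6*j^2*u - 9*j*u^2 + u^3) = 28*j^2 - 11*j*u + u^2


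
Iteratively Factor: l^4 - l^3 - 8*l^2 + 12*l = (l - 2)*(l^3 + l^2 - 6*l) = (l - 2)^2*(l^2 + 3*l) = l*(l - 2)^2*(l + 3)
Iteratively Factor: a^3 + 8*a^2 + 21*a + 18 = (a + 2)*(a^2 + 6*a + 9) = (a + 2)*(a + 3)*(a + 3)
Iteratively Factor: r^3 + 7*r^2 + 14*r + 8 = (r + 4)*(r^2 + 3*r + 2) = (r + 1)*(r + 4)*(r + 2)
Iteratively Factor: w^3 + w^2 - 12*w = (w + 4)*(w^2 - 3*w) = (w - 3)*(w + 4)*(w)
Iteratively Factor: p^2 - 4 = (p + 2)*(p - 2)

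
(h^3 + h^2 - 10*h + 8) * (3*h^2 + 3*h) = 3*h^5 + 6*h^4 - 27*h^3 - 6*h^2 + 24*h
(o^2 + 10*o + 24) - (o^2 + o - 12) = 9*o + 36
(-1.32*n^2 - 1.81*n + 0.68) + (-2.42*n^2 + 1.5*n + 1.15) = -3.74*n^2 - 0.31*n + 1.83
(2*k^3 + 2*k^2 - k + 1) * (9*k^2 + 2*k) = 18*k^5 + 22*k^4 - 5*k^3 + 7*k^2 + 2*k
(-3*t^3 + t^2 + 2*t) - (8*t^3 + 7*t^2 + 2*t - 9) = -11*t^3 - 6*t^2 + 9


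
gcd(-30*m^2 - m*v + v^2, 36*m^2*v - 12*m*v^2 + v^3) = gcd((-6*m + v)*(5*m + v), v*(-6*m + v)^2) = -6*m + v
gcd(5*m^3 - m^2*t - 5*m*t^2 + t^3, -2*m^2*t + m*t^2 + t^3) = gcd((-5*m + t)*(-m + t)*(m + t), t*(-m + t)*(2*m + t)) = -m + t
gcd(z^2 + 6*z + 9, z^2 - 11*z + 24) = 1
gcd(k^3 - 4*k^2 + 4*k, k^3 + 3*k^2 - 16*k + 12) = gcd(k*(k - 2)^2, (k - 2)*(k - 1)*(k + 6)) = k - 2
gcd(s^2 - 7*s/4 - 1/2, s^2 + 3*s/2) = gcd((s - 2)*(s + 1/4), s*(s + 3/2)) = 1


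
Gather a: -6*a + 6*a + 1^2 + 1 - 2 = 0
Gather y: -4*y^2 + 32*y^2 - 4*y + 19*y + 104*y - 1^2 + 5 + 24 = 28*y^2 + 119*y + 28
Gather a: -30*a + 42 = 42 - 30*a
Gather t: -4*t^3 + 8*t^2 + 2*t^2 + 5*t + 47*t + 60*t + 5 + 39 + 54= -4*t^3 + 10*t^2 + 112*t + 98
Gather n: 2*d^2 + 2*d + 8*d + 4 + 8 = 2*d^2 + 10*d + 12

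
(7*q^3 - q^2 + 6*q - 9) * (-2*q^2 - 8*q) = -14*q^5 - 54*q^4 - 4*q^3 - 30*q^2 + 72*q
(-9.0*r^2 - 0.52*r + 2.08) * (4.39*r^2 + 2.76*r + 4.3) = -39.51*r^4 - 27.1228*r^3 - 31.004*r^2 + 3.5048*r + 8.944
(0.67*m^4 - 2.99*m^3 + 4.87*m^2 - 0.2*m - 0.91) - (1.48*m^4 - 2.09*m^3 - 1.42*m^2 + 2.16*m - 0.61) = -0.81*m^4 - 0.9*m^3 + 6.29*m^2 - 2.36*m - 0.3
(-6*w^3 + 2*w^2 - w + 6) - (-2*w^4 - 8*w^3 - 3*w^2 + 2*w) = 2*w^4 + 2*w^3 + 5*w^2 - 3*w + 6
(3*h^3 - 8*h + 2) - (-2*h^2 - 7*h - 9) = 3*h^3 + 2*h^2 - h + 11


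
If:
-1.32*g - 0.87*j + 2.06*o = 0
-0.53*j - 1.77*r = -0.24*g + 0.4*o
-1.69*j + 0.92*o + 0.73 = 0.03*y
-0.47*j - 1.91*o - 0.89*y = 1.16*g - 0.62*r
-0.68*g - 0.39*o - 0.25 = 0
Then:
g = -0.34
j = 0.40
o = -0.05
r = -0.16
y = 0.23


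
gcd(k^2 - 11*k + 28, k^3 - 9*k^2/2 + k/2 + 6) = k - 4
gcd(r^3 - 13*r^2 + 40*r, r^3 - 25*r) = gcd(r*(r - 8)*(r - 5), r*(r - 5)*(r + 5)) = r^2 - 5*r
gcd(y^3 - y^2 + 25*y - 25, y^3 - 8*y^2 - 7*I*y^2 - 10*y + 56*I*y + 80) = y - 5*I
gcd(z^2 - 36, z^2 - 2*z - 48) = z + 6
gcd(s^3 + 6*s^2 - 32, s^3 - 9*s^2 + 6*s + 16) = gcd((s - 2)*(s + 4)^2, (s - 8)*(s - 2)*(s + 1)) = s - 2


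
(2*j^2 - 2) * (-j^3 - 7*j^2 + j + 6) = -2*j^5 - 14*j^4 + 4*j^3 + 26*j^2 - 2*j - 12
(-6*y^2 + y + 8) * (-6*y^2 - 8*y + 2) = 36*y^4 + 42*y^3 - 68*y^2 - 62*y + 16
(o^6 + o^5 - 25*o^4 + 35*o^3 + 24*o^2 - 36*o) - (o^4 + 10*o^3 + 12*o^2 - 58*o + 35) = o^6 + o^5 - 26*o^4 + 25*o^3 + 12*o^2 + 22*o - 35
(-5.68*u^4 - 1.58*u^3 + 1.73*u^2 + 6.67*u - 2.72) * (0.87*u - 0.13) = -4.9416*u^5 - 0.6362*u^4 + 1.7105*u^3 + 5.578*u^2 - 3.2335*u + 0.3536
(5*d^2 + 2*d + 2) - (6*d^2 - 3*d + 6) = -d^2 + 5*d - 4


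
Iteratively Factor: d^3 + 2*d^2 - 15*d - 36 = (d + 3)*(d^2 - d - 12) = (d - 4)*(d + 3)*(d + 3)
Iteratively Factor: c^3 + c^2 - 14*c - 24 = (c + 3)*(c^2 - 2*c - 8) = (c - 4)*(c + 3)*(c + 2)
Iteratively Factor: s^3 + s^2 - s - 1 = (s + 1)*(s^2 - 1) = (s + 1)^2*(s - 1)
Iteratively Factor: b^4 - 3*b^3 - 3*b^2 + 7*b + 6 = (b - 3)*(b^3 - 3*b - 2) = (b - 3)*(b - 2)*(b^2 + 2*b + 1) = (b - 3)*(b - 2)*(b + 1)*(b + 1)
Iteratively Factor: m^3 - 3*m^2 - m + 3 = (m - 3)*(m^2 - 1) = (m - 3)*(m - 1)*(m + 1)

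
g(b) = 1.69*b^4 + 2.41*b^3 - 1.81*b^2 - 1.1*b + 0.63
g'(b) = 6.76*b^3 + 7.23*b^2 - 3.62*b - 1.1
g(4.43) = 820.64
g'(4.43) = 712.45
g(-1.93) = 2.13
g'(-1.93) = -15.78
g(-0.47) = 0.58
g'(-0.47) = 1.50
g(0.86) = 0.80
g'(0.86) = 5.43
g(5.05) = 1358.43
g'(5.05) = 1035.61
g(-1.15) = -1.21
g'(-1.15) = 2.34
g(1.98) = 36.04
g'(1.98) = 72.55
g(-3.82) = 203.94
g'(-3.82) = -258.59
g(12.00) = 38935.11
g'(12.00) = 12677.86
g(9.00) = 12689.10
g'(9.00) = 5479.99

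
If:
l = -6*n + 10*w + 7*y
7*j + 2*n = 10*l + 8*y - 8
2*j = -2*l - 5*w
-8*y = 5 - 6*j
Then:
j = 4*y/3 + 5/6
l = 17*y/105 + 229/210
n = y/7 - 41/28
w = -314*y/525 - 404/525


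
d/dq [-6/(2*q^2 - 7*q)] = 6*(4*q - 7)/(q^2*(2*q - 7)^2)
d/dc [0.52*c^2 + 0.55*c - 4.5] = 1.04*c + 0.55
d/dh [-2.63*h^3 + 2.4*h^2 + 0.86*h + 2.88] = -7.89*h^2 + 4.8*h + 0.86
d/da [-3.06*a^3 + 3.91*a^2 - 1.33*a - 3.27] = -9.18*a^2 + 7.82*a - 1.33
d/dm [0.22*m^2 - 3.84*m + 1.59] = 0.44*m - 3.84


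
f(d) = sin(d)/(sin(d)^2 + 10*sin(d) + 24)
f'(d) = (-2*sin(d)*cos(d) - 10*cos(d))*sin(d)/(sin(d)^2 + 10*sin(d) + 24)^2 + cos(d)/(sin(d)^2 + 10*sin(d) + 24) = (cos(d)^2 + 23)*cos(d)/((sin(d) + 4)^2*(sin(d) + 6)^2)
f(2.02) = 0.03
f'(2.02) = -0.01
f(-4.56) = 0.03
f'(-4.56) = -0.00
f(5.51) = -0.04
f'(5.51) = 0.05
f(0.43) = 0.01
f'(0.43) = 0.03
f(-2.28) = -0.04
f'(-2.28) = -0.05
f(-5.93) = 0.01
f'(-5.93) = 0.03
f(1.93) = 0.03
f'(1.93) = -0.01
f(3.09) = 0.00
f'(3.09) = -0.04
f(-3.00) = -0.00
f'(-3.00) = -0.05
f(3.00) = 0.01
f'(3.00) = -0.04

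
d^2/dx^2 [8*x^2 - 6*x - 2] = 16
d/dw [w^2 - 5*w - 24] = 2*w - 5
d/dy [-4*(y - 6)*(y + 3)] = 12 - 8*y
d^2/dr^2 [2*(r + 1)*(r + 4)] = 4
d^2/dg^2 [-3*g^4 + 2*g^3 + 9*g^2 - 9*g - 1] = -36*g^2 + 12*g + 18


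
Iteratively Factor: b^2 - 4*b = (b - 4)*(b)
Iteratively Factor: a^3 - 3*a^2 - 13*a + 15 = (a + 3)*(a^2 - 6*a + 5) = (a - 5)*(a + 3)*(a - 1)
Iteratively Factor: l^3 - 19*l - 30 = (l + 2)*(l^2 - 2*l - 15) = (l - 5)*(l + 2)*(l + 3)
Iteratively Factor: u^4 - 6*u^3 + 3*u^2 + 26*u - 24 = (u + 2)*(u^3 - 8*u^2 + 19*u - 12) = (u - 3)*(u + 2)*(u^2 - 5*u + 4) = (u - 3)*(u - 1)*(u + 2)*(u - 4)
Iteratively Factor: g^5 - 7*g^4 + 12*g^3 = (g)*(g^4 - 7*g^3 + 12*g^2) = g*(g - 3)*(g^3 - 4*g^2) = g^2*(g - 3)*(g^2 - 4*g) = g^3*(g - 3)*(g - 4)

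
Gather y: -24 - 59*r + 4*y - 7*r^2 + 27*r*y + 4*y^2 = -7*r^2 - 59*r + 4*y^2 + y*(27*r + 4) - 24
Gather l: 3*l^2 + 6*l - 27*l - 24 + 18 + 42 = 3*l^2 - 21*l + 36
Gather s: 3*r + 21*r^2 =21*r^2 + 3*r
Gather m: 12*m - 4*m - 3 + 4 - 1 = 8*m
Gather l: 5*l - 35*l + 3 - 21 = -30*l - 18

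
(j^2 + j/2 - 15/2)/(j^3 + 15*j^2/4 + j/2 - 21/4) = 2*(2*j - 5)/(4*j^2 + 3*j - 7)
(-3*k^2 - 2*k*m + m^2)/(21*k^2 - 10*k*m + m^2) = (-k - m)/(7*k - m)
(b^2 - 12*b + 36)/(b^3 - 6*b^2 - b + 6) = (b - 6)/(b^2 - 1)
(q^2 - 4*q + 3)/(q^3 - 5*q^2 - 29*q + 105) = (q - 1)/(q^2 - 2*q - 35)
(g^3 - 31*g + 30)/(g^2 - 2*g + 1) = (g^2 + g - 30)/(g - 1)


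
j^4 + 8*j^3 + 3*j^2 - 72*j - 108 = (j - 3)*(j + 2)*(j + 3)*(j + 6)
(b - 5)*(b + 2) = b^2 - 3*b - 10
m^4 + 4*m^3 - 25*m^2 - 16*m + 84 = (m - 3)*(m - 2)*(m + 2)*(m + 7)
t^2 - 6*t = t*(t - 6)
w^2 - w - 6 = (w - 3)*(w + 2)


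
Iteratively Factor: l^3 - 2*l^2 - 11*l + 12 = (l - 1)*(l^2 - l - 12) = (l - 1)*(l + 3)*(l - 4)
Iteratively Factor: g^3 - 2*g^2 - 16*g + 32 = (g + 4)*(g^2 - 6*g + 8) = (g - 2)*(g + 4)*(g - 4)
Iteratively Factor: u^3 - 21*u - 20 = (u + 1)*(u^2 - u - 20) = (u + 1)*(u + 4)*(u - 5)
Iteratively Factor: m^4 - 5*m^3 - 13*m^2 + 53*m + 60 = (m + 1)*(m^3 - 6*m^2 - 7*m + 60) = (m - 4)*(m + 1)*(m^2 - 2*m - 15) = (m - 4)*(m + 1)*(m + 3)*(m - 5)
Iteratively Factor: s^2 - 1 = (s - 1)*(s + 1)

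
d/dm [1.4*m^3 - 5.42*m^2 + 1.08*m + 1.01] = 4.2*m^2 - 10.84*m + 1.08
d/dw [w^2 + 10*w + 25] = 2*w + 10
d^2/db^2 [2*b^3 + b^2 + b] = 12*b + 2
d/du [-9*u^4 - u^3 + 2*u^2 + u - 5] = -36*u^3 - 3*u^2 + 4*u + 1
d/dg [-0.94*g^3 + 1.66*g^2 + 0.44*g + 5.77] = -2.82*g^2 + 3.32*g + 0.44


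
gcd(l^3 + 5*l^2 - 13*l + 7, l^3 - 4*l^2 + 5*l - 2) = l^2 - 2*l + 1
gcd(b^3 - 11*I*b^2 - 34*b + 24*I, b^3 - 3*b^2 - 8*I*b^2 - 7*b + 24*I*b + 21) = b - I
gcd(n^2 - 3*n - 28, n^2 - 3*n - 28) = n^2 - 3*n - 28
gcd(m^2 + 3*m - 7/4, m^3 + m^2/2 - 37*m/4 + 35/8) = m^2 + 3*m - 7/4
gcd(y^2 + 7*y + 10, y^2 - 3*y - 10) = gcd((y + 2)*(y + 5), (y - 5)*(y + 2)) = y + 2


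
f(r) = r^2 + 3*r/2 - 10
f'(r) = 2*r + 3/2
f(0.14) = -9.77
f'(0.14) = 1.78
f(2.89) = 2.69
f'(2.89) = 7.28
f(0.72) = -8.40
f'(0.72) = 2.94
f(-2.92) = -5.85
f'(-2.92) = -4.34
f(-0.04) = -10.06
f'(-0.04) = 1.42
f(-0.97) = -10.51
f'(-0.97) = -0.44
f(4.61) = 18.17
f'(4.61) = 10.72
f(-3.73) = -1.68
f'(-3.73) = -5.96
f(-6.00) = 17.00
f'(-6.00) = -10.50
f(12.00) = 152.00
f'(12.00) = 25.50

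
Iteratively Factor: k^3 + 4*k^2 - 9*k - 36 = (k + 4)*(k^2 - 9) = (k - 3)*(k + 4)*(k + 3)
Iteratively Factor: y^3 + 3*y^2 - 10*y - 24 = (y + 2)*(y^2 + y - 12) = (y + 2)*(y + 4)*(y - 3)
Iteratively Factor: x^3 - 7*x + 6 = (x - 2)*(x^2 + 2*x - 3) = (x - 2)*(x + 3)*(x - 1)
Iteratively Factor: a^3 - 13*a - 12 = (a + 1)*(a^2 - a - 12) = (a - 4)*(a + 1)*(a + 3)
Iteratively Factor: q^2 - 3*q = (q)*(q - 3)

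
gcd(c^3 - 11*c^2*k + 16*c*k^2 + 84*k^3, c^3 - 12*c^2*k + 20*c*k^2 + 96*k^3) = c^2 - 4*c*k - 12*k^2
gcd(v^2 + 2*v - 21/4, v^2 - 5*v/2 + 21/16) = 1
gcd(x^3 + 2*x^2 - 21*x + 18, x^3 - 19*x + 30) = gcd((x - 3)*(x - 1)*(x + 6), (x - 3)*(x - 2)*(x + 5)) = x - 3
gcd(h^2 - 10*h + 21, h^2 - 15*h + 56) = h - 7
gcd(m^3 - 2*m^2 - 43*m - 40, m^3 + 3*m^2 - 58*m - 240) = m^2 - 3*m - 40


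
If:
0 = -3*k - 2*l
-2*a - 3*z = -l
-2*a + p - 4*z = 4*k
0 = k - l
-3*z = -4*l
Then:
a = 0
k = 0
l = 0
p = 0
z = 0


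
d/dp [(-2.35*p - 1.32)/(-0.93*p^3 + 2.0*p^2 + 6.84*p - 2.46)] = (-4.371*p^3 + 1.0172*p^2 + 5.28*p + 14.8098)/(0.8649*p^6 - 3.72*p^5 - 8.7224*p^4 + 31.9356*p^3 + 36.9456*p^2 - 33.6528*p + 6.0516)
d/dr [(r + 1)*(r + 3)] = 2*r + 4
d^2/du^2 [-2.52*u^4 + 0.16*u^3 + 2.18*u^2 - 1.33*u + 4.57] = -30.24*u^2 + 0.96*u + 4.36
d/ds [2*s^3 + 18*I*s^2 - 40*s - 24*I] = 6*s^2 + 36*I*s - 40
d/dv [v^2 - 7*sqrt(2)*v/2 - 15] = 2*v - 7*sqrt(2)/2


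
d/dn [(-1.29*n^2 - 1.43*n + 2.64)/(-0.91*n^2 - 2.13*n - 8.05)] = (1.4464*n^2 + 25.5738*n + 17.1347)/(0.8281*n^4 + 3.8766*n^3 + 19.1879*n^2 + 34.293*n + 64.8025)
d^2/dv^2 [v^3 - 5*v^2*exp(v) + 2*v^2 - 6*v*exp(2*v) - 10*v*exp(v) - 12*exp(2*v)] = -5*v^2*exp(v) - 24*v*exp(2*v) - 30*v*exp(v) + 6*v - 72*exp(2*v) - 30*exp(v) + 4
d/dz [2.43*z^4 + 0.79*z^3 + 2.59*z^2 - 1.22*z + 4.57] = 9.72*z^3 + 2.37*z^2 + 5.18*z - 1.22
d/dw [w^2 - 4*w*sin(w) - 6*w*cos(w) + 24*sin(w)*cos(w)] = 6*w*sin(w) - 4*w*cos(w) + 2*w - 4*sin(w) - 6*cos(w) + 24*cos(2*w)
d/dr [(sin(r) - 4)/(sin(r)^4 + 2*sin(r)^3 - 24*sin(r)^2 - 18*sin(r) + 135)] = 3*(-sin(r)^3 + sin(r)^2 + 19*sin(r) - 7)*cos(r)/((sin(r) - 3)^3*(sin(r) + 3)^2*(sin(r) + 5)^2)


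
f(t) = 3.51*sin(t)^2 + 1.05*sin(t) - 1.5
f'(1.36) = 1.66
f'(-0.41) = -1.60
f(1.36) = 2.88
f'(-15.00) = 2.67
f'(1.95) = -2.80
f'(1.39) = 1.43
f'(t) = 7.02*sin(t)*cos(t) + 1.05*cos(t) = (7.02*sin(t) + 1.05)*cos(t)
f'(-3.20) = -1.46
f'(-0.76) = -2.74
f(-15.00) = -0.70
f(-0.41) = -1.36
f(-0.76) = -0.56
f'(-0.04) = 0.77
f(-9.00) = -1.34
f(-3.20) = -1.43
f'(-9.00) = 1.68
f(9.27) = -1.25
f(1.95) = 2.50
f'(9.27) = -2.11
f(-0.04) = -1.54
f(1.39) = 2.93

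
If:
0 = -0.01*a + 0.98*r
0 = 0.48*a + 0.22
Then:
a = -0.46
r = -0.00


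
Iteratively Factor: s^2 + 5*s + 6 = (s + 3)*(s + 2)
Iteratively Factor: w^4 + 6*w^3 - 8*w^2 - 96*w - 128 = (w + 4)*(w^3 + 2*w^2 - 16*w - 32) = (w + 4)^2*(w^2 - 2*w - 8) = (w + 2)*(w + 4)^2*(w - 4)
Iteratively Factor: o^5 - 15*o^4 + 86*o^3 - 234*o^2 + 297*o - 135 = (o - 3)*(o^4 - 12*o^3 + 50*o^2 - 84*o + 45) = (o - 5)*(o - 3)*(o^3 - 7*o^2 + 15*o - 9) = (o - 5)*(o - 3)*(o - 1)*(o^2 - 6*o + 9) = (o - 5)*(o - 3)^2*(o - 1)*(o - 3)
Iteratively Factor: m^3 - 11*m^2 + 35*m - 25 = (m - 5)*(m^2 - 6*m + 5) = (m - 5)^2*(m - 1)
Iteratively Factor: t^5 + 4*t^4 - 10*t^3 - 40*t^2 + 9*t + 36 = (t + 1)*(t^4 + 3*t^3 - 13*t^2 - 27*t + 36) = (t - 3)*(t + 1)*(t^3 + 6*t^2 + 5*t - 12) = (t - 3)*(t + 1)*(t + 4)*(t^2 + 2*t - 3) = (t - 3)*(t - 1)*(t + 1)*(t + 4)*(t + 3)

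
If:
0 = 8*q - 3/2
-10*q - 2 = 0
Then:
No Solution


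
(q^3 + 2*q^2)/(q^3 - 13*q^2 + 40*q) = q*(q + 2)/(q^2 - 13*q + 40)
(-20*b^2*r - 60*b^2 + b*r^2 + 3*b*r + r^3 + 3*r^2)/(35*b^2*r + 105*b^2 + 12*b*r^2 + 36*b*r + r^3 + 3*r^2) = (-4*b + r)/(7*b + r)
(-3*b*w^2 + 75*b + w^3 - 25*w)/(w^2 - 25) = -3*b + w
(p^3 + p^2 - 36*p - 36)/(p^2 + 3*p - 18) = (p^2 - 5*p - 6)/(p - 3)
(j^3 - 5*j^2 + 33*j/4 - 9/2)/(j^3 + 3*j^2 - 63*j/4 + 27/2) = (j - 2)/(j + 6)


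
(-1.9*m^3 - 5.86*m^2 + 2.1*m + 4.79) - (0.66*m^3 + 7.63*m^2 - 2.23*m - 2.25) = -2.56*m^3 - 13.49*m^2 + 4.33*m + 7.04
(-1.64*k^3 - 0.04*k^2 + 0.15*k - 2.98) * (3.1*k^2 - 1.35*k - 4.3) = -5.084*k^5 + 2.09*k^4 + 7.571*k^3 - 9.2685*k^2 + 3.378*k + 12.814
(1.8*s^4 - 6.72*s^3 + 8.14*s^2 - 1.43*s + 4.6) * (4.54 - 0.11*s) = -0.198*s^5 + 8.9112*s^4 - 31.4042*s^3 + 37.1129*s^2 - 6.9982*s + 20.884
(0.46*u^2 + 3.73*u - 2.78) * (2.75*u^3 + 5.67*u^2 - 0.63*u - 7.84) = 1.265*u^5 + 12.8657*u^4 + 13.2143*u^3 - 21.7189*u^2 - 27.4918*u + 21.7952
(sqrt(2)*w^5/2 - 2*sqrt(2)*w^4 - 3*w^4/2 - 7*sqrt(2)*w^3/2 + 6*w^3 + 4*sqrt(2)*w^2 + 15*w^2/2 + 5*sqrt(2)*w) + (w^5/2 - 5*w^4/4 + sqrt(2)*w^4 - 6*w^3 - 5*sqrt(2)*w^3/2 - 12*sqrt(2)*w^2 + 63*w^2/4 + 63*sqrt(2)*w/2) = w^5/2 + sqrt(2)*w^5/2 - 11*w^4/4 - sqrt(2)*w^4 - 6*sqrt(2)*w^3 - 8*sqrt(2)*w^2 + 93*w^2/4 + 73*sqrt(2)*w/2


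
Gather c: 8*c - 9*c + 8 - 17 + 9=-c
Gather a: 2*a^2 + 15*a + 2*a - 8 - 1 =2*a^2 + 17*a - 9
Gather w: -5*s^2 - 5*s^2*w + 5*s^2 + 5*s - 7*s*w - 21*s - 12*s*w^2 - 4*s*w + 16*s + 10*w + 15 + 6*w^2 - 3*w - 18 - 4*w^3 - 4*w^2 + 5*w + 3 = -4*w^3 + w^2*(2 - 12*s) + w*(-5*s^2 - 11*s + 12)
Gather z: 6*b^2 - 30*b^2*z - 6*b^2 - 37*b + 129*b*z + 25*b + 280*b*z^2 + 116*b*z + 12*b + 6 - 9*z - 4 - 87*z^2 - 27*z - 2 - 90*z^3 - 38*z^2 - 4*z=-90*z^3 + z^2*(280*b - 125) + z*(-30*b^2 + 245*b - 40)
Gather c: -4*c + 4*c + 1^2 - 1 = 0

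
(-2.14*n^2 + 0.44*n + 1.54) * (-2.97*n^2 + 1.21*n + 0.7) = 6.3558*n^4 - 3.8962*n^3 - 5.5394*n^2 + 2.1714*n + 1.078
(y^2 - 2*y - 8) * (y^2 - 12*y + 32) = y^4 - 14*y^3 + 48*y^2 + 32*y - 256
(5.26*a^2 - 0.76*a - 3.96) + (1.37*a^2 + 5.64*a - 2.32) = 6.63*a^2 + 4.88*a - 6.28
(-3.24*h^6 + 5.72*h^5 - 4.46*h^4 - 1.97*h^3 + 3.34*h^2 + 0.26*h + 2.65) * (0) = 0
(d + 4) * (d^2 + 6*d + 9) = d^3 + 10*d^2 + 33*d + 36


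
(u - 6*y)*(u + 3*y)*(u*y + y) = u^3*y - 3*u^2*y^2 + u^2*y - 18*u*y^3 - 3*u*y^2 - 18*y^3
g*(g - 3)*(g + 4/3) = g^3 - 5*g^2/3 - 4*g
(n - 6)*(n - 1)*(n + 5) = n^3 - 2*n^2 - 29*n + 30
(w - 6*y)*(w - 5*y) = w^2 - 11*w*y + 30*y^2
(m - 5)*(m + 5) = m^2 - 25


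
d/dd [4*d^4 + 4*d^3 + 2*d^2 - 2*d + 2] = 16*d^3 + 12*d^2 + 4*d - 2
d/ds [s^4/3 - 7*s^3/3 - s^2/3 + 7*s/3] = 4*s^3/3 - 7*s^2 - 2*s/3 + 7/3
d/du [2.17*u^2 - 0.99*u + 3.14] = 4.34*u - 0.99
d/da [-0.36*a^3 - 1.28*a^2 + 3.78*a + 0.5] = -1.08*a^2 - 2.56*a + 3.78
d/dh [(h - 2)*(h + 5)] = 2*h + 3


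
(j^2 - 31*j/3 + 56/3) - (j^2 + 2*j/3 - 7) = 77/3 - 11*j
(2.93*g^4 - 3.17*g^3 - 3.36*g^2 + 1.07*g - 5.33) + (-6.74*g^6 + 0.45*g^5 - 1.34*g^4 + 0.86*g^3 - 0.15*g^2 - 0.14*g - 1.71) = -6.74*g^6 + 0.45*g^5 + 1.59*g^4 - 2.31*g^3 - 3.51*g^2 + 0.93*g - 7.04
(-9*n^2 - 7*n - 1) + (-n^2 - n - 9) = -10*n^2 - 8*n - 10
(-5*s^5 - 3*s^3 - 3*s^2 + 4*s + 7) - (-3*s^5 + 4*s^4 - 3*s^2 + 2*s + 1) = -2*s^5 - 4*s^4 - 3*s^3 + 2*s + 6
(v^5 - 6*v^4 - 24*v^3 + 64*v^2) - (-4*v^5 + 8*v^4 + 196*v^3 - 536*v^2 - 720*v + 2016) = 5*v^5 - 14*v^4 - 220*v^3 + 600*v^2 + 720*v - 2016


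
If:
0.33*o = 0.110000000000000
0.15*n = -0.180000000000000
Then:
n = -1.20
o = 0.33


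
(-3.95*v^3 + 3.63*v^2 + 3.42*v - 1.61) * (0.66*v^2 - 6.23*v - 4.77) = -2.607*v^5 + 27.0043*v^4 - 1.5162*v^3 - 39.6843*v^2 - 6.2831*v + 7.6797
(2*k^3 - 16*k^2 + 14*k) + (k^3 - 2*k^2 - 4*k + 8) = 3*k^3 - 18*k^2 + 10*k + 8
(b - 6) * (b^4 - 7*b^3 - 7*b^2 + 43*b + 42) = b^5 - 13*b^4 + 35*b^3 + 85*b^2 - 216*b - 252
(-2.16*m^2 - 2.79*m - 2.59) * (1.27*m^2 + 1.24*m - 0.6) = -2.7432*m^4 - 6.2217*m^3 - 5.4529*m^2 - 1.5376*m + 1.554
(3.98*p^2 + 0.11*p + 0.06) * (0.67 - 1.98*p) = -7.8804*p^3 + 2.4488*p^2 - 0.0451*p + 0.0402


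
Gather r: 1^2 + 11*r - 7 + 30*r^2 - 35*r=30*r^2 - 24*r - 6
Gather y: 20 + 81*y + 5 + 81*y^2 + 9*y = 81*y^2 + 90*y + 25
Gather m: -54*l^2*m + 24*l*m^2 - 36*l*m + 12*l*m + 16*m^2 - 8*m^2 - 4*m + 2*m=m^2*(24*l + 8) + m*(-54*l^2 - 24*l - 2)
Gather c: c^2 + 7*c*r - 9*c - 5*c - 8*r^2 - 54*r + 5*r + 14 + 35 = c^2 + c*(7*r - 14) - 8*r^2 - 49*r + 49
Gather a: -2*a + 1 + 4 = 5 - 2*a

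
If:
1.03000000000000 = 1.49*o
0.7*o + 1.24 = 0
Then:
No Solution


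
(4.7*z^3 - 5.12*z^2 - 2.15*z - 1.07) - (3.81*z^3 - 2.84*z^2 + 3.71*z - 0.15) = 0.89*z^3 - 2.28*z^2 - 5.86*z - 0.92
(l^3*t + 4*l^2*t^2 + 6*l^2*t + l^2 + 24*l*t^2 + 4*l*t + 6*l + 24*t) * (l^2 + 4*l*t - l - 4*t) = l^5*t + 8*l^4*t^2 + 5*l^4*t + l^4 + 16*l^3*t^3 + 40*l^3*t^2 + 2*l^3*t + 5*l^3 + 80*l^2*t^3 - 32*l^2*t^2 + 40*l^2*t - 6*l^2 - 96*l*t^3 + 80*l*t^2 - 48*l*t - 96*t^2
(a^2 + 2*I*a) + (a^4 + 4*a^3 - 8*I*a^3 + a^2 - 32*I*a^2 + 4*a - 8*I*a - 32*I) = a^4 + 4*a^3 - 8*I*a^3 + 2*a^2 - 32*I*a^2 + 4*a - 6*I*a - 32*I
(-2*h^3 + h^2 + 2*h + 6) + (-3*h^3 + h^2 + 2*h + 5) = -5*h^3 + 2*h^2 + 4*h + 11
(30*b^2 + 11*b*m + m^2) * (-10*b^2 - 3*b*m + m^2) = -300*b^4 - 200*b^3*m - 13*b^2*m^2 + 8*b*m^3 + m^4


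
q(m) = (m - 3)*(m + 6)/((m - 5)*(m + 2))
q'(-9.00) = -0.07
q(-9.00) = 0.37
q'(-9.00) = -0.07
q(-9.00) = 0.37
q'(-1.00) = -2.94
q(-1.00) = 3.33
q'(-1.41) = -8.28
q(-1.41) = 5.35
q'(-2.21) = -64.85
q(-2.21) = -13.04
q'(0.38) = -0.65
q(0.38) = 1.52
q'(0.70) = -0.56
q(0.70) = 1.33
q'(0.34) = -0.67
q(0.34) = 1.55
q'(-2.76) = -5.00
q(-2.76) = -3.16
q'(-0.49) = -1.36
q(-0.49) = 2.32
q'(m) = (m - 3)/((m - 5)*(m + 2)) - (m - 3)*(m + 6)/((m - 5)*(m + 2)^2) + (m + 6)/((m - 5)*(m + 2)) - (m - 3)*(m + 6)/((m - 5)^2*(m + 2)) = 2*(-3*m^2 + 8*m - 42)/(m^4 - 6*m^3 - 11*m^2 + 60*m + 100)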